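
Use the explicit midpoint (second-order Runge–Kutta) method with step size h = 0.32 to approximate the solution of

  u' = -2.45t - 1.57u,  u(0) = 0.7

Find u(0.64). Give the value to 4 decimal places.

Midpoint: k1 = f(t_n, u_n); k2 = f(t_n + h/2, u_n + (h/2)·k1); u_{n+1} = u_n + h·k2.
t=0.000000, u=0.700000:
  k1 = f(0.000000, 0.700000) = -1.099000
  k2 = f(0.160000, 0.524160) = -1.214931
  u ← 0.700000 + 0.32·(-1.214931) = 0.311222
t=0.320000, u=0.311222:
  k1 = f(0.320000, 0.311222) = -1.272619
  k2 = f(0.480000, 0.107603) = -1.344937
  u ← 0.311222 + 0.32·(-1.344937) = -0.119158
u(0.64) ≈ -0.1192

-0.1192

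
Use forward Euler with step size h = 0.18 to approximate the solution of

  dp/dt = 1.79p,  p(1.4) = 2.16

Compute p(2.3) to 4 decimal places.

8.7285

Euler: p_{n+1} = p_n + h·f(t_n, p_n).
t=1.400000, p=2.160000: f=3.866400 → p ← 2.160000 + 0.18·3.866400 = 2.855952
t=1.580000, p=2.855952: f=5.112154 → p ← 2.855952 + 0.18·5.112154 = 3.776140
t=1.760000, p=3.776140: f=6.759290 → p ← 3.776140 + 0.18·6.759290 = 4.992812
t=1.940000, p=4.992812: f=8.937133 → p ← 4.992812 + 0.18·8.937133 = 6.601496
t=2.120000, p=6.601496: f=11.816678 → p ← 6.601496 + 0.18·11.816678 = 8.728498
p(2.3) ≈ 8.7285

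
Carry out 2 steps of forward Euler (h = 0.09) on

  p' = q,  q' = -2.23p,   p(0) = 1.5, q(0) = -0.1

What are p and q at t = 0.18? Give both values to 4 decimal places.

1.4549, -0.7003

Euler on (p,q): p_{n+1} = p_n + h·p', q_{n+1} = q_n + h·q'.
0.000000: (1.500000, -0.100000); f=(-0.100000, -3.345000) → (1.491000, -0.401050)
0.090000: (1.491000, -0.401050); f=(-0.401050, -3.324930) → (1.454906, -0.700294)
(p(0.18), q(0.18)) ≈ (1.4549, -0.7003)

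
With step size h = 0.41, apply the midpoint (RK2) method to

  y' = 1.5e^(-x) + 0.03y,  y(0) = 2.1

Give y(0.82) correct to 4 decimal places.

2.9983

Midpoint: k1 = f(x_n, y_n); k2 = f(x_n + h/2, y_n + (h/2)·k1); y_{n+1} = y_n + h·k2.
x=0.000000, y=2.100000:
  k1 = f(0.000000, 2.100000) = 1.563000
  k2 = f(0.205000, 2.420415) = 1.294583
  y ← 2.100000 + 0.41·1.294583 = 2.630779
x=0.410000, y=2.630779:
  k1 = f(0.410000, 2.630779) = 1.074399
  k2 = f(0.615000, 2.851031) = 0.896492
  y ← 2.630779 + 0.41·0.896492 = 2.998341
y(0.82) ≈ 2.9983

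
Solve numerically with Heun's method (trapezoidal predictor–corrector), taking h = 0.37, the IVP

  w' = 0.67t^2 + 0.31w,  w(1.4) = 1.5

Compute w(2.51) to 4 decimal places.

Heun: k1 = f(t_n, w_n); k2 = f(t_n + h, w_n + h·k1); w_{n+1} = w_n + (h/2)·(k1 + k2).
t=1.400000, w=1.500000:
  k1 = f(1.400000, 1.500000) = 1.778200
  k2 = f(1.770000, 2.157934) = 2.768003
  w ← 1.500000 + (0.37/2)·(1.778200 + 2.768003) = 2.341047
t=1.770000, w=2.341047:
  k1 = f(1.770000, 2.341047) = 2.824768
  k2 = f(2.140000, 3.386212) = 4.118058
  w ← 2.341047 + (0.37/2)·(2.824768 + 4.118058) = 3.625470
t=2.140000, w=3.625470:
  k1 = f(2.140000, 3.625470) = 4.192228
  k2 = f(2.510000, 5.176594) = 5.825811
  w ← 3.625470 + (0.37/2)·(4.192228 + 5.825811) = 5.478807
w(2.51) ≈ 5.4788

5.4788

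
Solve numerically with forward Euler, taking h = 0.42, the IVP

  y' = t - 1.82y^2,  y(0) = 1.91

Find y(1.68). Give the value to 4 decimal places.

-5.4407

Euler: y_{n+1} = y_n + h·f(t_n, y_n).
t=0.000000, y=1.910000: f=-6.639542 → y ← 1.910000 + 0.42·(-6.639542) = -0.878608
t=0.420000, y=-0.878608: f=-0.984952 → y ← -0.878608 + 0.42·(-0.984952) = -1.292287
t=0.840000, y=-1.292287: f=-2.199412 → y ← -1.292287 + 0.42·(-2.199412) = -2.216040
t=1.260000, y=-2.216040: f=-7.677718 → y ← -2.216040 + 0.42·(-7.677718) = -5.440682
y(1.68) ≈ -5.4407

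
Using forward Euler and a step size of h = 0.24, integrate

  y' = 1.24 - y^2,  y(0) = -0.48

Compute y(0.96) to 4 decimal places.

0.6127

Euler: y_{n+1} = y_n + h·f(t_n, y_n).
t=0.000000, y=-0.480000: f=1.009600 → y ← -0.480000 + 0.24·1.009600 = -0.237696
t=0.240000, y=-0.237696: f=1.183501 → y ← -0.237696 + 0.24·1.183501 = 0.046344
t=0.480000, y=0.046344: f=1.237852 → y ← 0.046344 + 0.24·1.237852 = 0.343429
t=0.720000, y=0.343429: f=1.122057 → y ← 0.343429 + 0.24·1.122057 = 0.612722
y(0.96) ≈ 0.6127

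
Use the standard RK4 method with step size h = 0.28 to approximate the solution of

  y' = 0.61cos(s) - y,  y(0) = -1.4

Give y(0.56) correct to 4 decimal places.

-0.5535

RK4: k1 = f(s_n, y_n); k2 = f(s_n + h/2, y_n + (h/2)·k1); k3 = f(s_n + h/2, y_n + (h/2)·k2); k4 = f(s_n + h, y_n + h·k3); y_{n+1} = y_n + (h/6)·(k1 + 2k2 + 2k3 + k4).
s=0.000000, y=-1.400000:
  k1 = f(0.000000, -1.400000) = 2.010000
  k2 = f(0.140000, -1.118600) = 1.722632
  k3 = f(0.140000, -1.158832) = 1.762863
  k4 = f(0.280000, -0.906398) = 1.492642
  y ← -1.400000 + (0.28/6)·(k1 + 2k2 + 2k3 + k4) = -0.911230
s=0.280000, y=-0.911230:
  k1 = f(0.280000, -0.911230) = 1.497474
  k2 = f(0.420000, -0.701584) = 1.258568
  k3 = f(0.420000, -0.735031) = 1.292015
  k4 = f(0.560000, -0.549466) = 1.066292
  y ← -0.911230 + (0.28/6)·(k1 + 2k2 + 2k3 + k4) = -0.553534
y(0.56) ≈ -0.5535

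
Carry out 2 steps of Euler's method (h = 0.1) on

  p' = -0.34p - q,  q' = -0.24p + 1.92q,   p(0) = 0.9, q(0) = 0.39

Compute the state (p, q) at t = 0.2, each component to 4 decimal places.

Euler on (p,q): p_{n+1} = p_n + h·p', q_{n+1} = q_n + h·q'.
0.000000: (0.900000, 0.390000); f=(-0.696000, 0.532800) → (0.830400, 0.443280)
0.100000: (0.830400, 0.443280); f=(-0.725616, 0.651802) → (0.757838, 0.508460)
(p(0.2), q(0.2)) ≈ (0.7578, 0.5085)

0.7578, 0.5085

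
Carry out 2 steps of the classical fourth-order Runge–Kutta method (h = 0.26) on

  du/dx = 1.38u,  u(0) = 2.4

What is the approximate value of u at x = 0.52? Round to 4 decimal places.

RK4: k1 = f(x_n, u_n); k2 = f(x_n + h/2, u_n + (h/2)·k1); k3 = f(x_n + h/2, u_n + (h/2)·k2); k4 = f(x_n + h, u_n + h·k3); u_{n+1} = u_n + (h/6)·(k1 + 2k2 + 2k3 + k4).
x=0.000000, u=2.400000:
  k1 = f(0.000000, 2.400000) = 3.312000
  k2 = f(0.130000, 2.830560) = 3.906173
  k3 = f(0.130000, 2.907802) = 4.012767
  k4 = f(0.260000, 3.443320) = 4.751781
  u ← 2.400000 + (0.26/6)·(k1 + 2k2 + 2k3 + k4) = 3.435739
x=0.260000, u=3.435739:
  k1 = f(0.260000, 3.435739) = 4.741319
  k2 = f(0.390000, 4.052110) = 5.591912
  k3 = f(0.390000, 4.162687) = 5.744508
  k4 = f(0.520000, 4.929311) = 6.802449
  u ← 3.435739 + (0.26/6)·(k1 + 2k2 + 2k3 + k4) = 4.918458
u(0.52) ≈ 4.9185

4.9185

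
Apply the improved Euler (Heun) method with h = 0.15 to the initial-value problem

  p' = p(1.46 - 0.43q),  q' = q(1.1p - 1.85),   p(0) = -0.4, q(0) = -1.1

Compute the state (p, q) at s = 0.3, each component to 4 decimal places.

-0.6813, -0.5419

Heun on (p,q): k1 = f(s_n, state_n); k2 = f(s_n + h, state_n + h·k1); state_{n+1} = state_n + (h/2)·(k1 + k2).
0.000000: (-0.400000, -1.100000)
  k1 = (-0.773200, 2.519000)
  predictor → (-0.515980, -0.722150)
  k2 = (-0.913555, 1.745854)
  → (-0.526507, -0.780136)
0.150000: (-0.526507, -0.780136)
  k1 = (-0.945321, 1.895073)
  predictor → (-0.668305, -0.495875)
  k2 = (-1.118225, 1.281904)
  → (-0.681273, -0.541863)
(p(0.3), q(0.3)) ≈ (-0.6813, -0.5419)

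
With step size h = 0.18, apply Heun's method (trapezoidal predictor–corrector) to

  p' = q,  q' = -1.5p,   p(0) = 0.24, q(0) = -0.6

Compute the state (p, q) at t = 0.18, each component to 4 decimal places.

0.1262, -0.6502

Heun on (p,q): k1 = f(t_n, state_n); k2 = f(t_n + h, state_n + h·k1); state_{n+1} = state_n + (h/2)·(k1 + k2).
0.000000: (0.240000, -0.600000)
  k1 = (-0.600000, -0.360000)
  predictor → (0.132000, -0.664800)
  k2 = (-0.664800, -0.198000)
  → (0.126168, -0.650220)
(p(0.18), q(0.18)) ≈ (0.1262, -0.6502)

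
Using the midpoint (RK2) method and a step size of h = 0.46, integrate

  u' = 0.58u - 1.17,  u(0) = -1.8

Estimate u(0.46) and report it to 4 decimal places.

-2.9543

Midpoint: k1 = f(t_n, u_n); k2 = f(t_n + h/2, u_n + (h/2)·k1); u_{n+1} = u_n + h·k2.
t=0.000000, u=-1.800000:
  k1 = f(0.000000, -1.800000) = -2.214000
  k2 = f(0.230000, -2.309220) = -2.509348
  u ← -1.800000 + 0.46·(-2.509348) = -2.954300
u(0.46) ≈ -2.9543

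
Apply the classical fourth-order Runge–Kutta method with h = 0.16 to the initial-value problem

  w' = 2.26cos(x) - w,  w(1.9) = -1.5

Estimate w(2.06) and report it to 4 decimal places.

RK4: k1 = f(x_n, w_n); k2 = f(x_n + h/2, w_n + (h/2)·k1); k3 = f(x_n + h/2, w_n + (h/2)·k2); k4 = f(x_n + h, w_n + h·k3); w_{n+1} = w_n + (h/6)·(k1 + 2k2 + 2k3 + k4).
x=1.900000, w=-1.500000:
  k1 = f(1.900000, -1.500000) = 0.769366
  k2 = f(1.980000, -1.438451) = 0.539244
  k3 = f(1.980000, -1.456860) = 0.557654
  k4 = f(2.060000, -1.410775) = 0.348749
  w ← -1.500000 + (0.16/6)·(k1 + 2k2 + 2k3 + k4) = -1.411682
w(2.06) ≈ -1.4117

-1.4117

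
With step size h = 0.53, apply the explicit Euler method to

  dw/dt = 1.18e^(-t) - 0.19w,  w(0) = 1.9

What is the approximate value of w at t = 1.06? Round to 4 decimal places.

Euler: w_{n+1} = w_n + h·f(t_n, w_n).
t=0.000000, w=1.900000: f=0.819000 → w ← 1.900000 + 0.53·0.819000 = 2.334070
t=0.530000, w=2.334070: f=0.251081 → w ← 2.334070 + 0.53·0.251081 = 2.467143
w(1.06) ≈ 2.4671

2.4671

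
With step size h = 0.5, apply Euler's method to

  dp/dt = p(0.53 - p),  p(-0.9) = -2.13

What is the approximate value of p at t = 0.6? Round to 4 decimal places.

Euler: p_{n+1} = p_n + h·f(t_n, p_n).
t=-0.900000, p=-2.130000: f=-5.665800 → p ← -2.130000 + 0.5·(-5.665800) = -4.962900
t=-0.400000, p=-4.962900: f=-27.260713 → p ← -4.962900 + 0.5·(-27.260713) = -18.593257
t=0.100000, p=-18.593257: f=-355.563621 → p ← -18.593257 + 0.5·(-355.563621) = -196.375067
p(0.6) ≈ -196.3751

-196.3751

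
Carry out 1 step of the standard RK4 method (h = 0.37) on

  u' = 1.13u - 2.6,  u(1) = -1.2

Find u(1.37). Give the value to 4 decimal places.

RK4: k1 = f(x_n, u_n); k2 = f(x_n + h/2, u_n + (h/2)·k1); k3 = f(x_n + h/2, u_n + (h/2)·k2); k4 = f(x_n + h, u_n + h·k3); u_{n+1} = u_n + (h/6)·(k1 + 2k2 + 2k3 + k4).
x=1.000000, u=-1.200000:
  k1 = f(1.000000, -1.200000) = -3.956000
  k2 = f(1.185000, -1.931860) = -4.783002
  k3 = f(1.185000, -2.084855) = -4.955887
  k4 = f(1.370000, -3.033678) = -6.028056
  u ← -1.200000 + (0.37/6)·(k1 + 2k2 + 2k3 + k4) = -3.016813
u(1.37) ≈ -3.0168

-3.0168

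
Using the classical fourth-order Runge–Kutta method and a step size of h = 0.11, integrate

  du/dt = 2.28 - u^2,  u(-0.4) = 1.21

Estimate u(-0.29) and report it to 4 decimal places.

RK4: k1 = f(t_n, u_n); k2 = f(t_n + h/2, u_n + (h/2)·k1); k3 = f(t_n + h/2, u_n + (h/2)·k2); k4 = f(t_n + h, u_n + h·k3); u_{n+1} = u_n + (h/6)·(k1 + 2k2 + 2k3 + k4).
t=-0.400000, u=1.210000:
  k1 = f(-0.400000, 1.210000) = 0.815900
  k2 = f(-0.345000, 1.254874) = 0.705290
  k3 = f(-0.345000, 1.248791) = 0.720521
  k4 = f(-0.290000, 1.289257) = 0.617816
  u ← 1.210000 + (0.11/6)·(k1 + 2k2 + 2k3 + k4) = 1.288565
u(-0.29) ≈ 1.2886

1.2886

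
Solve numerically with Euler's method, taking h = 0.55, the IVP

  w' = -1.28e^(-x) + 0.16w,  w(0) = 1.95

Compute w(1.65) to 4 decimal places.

1.0018

Euler: w_{n+1} = w_n + h·f(x_n, w_n).
x=0.000000, w=1.950000: f=-0.968000 → w ← 1.950000 + 0.55·(-0.968000) = 1.417600
x=0.550000, w=1.417600: f=-0.511680 → w ← 1.417600 + 0.55·(-0.511680) = 1.136176
x=1.100000, w=1.136176: f=-0.244287 → w ← 1.136176 + 0.55·(-0.244287) = 1.001818
w(1.65) ≈ 1.0018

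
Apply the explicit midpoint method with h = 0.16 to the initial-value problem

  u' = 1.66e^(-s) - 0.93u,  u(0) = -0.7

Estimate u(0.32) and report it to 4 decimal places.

Midpoint: k1 = f(s_n, u_n); k2 = f(s_n + h/2, u_n + (h/2)·k1); u_{n+1} = u_n + h·k2.
s=0.000000, u=-0.700000:
  k1 = f(0.000000, -0.700000) = 2.311000
  k2 = f(0.080000, -0.515120) = 2.011435
  u ← -0.700000 + 0.16·2.011435 = -0.378170
s=0.160000, u=-0.378170:
  k1 = f(0.160000, -0.378170) = 1.766257
  k2 = f(0.240000, -0.236870) = 1.526091
  u ← -0.378170 + 0.16·1.526091 = -0.133996
u(0.32) ≈ -0.1340

-0.1340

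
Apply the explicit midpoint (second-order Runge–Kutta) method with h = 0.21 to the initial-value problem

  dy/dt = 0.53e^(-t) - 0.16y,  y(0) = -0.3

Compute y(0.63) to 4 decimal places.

-0.0376

Midpoint: k1 = f(t_n, y_n); k2 = f(t_n + h/2, y_n + (h/2)·k1); y_{n+1} = y_n + h·k2.
t=0.000000, y=-0.300000:
  k1 = f(0.000000, -0.300000) = 0.578000
  k2 = f(0.105000, -0.239310) = 0.515462
  y ← -0.300000 + 0.21·0.515462 = -0.191753
t=0.210000, y=-0.191753:
  k1 = f(0.210000, -0.191753) = 0.460290
  k2 = f(0.315000, -0.143423) = 0.409736
  y ← -0.191753 + 0.21·0.409736 = -0.105709
t=0.420000, y=-0.105709:
  k1 = f(0.420000, -0.105709) = 0.365148
  k2 = f(0.525000, -0.067368) = 0.324303
  y ← -0.105709 + 0.21·0.324303 = -0.037605
y(0.63) ≈ -0.0376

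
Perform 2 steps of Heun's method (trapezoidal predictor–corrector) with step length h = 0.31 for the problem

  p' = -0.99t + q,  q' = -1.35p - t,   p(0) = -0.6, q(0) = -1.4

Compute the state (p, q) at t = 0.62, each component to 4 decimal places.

Heun on (p,q): k1 = f(t_n, state_n); k2 = f(t_n + h, state_n + h·k1); state_{n+1} = state_n + (h/2)·(k1 + k2).
0.000000: (-0.600000, -1.400000)
  k1 = (-1.400000, 0.810000)
  predictor → (-1.034000, -1.148900)
  k2 = (-1.455800, 1.085900)
  → (-1.042649, -1.106135)
0.310000: (-1.042649, -1.106135)
  k1 = (-1.413035, 1.097576)
  predictor → (-1.480690, -0.765887)
  k2 = (-1.379687, 1.378932)
  → (-1.475521, -0.722277)
(p(0.62), q(0.62)) ≈ (-1.4755, -0.7223)

-1.4755, -0.7223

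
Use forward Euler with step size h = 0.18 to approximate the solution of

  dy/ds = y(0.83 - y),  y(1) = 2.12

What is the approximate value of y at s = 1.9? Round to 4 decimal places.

Euler: y_{n+1} = y_n + h·f(s_n, y_n).
s=1.000000, y=2.120000: f=-2.734800 → y ← 2.120000 + 0.18·(-2.734800) = 1.627736
s=1.180000, y=1.627736: f=-1.298504 → y ← 1.627736 + 0.18·(-1.298504) = 1.394005
s=1.360000, y=1.394005: f=-0.786226 → y ← 1.394005 + 0.18·(-0.786226) = 1.252485
s=1.540000, y=1.252485: f=-0.529155 → y ← 1.252485 + 0.18·(-0.529155) = 1.157237
s=1.720000, y=1.157237: f=-0.378690 → y ← 1.157237 + 0.18·(-0.378690) = 1.089072
y(1.9) ≈ 1.0891

1.0891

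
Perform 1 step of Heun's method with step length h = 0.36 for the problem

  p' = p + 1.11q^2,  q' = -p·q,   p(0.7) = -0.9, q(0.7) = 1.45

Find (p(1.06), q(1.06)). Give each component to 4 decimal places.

0.0254, 1.8175

Heun on (p,q): k1 = f(x_n, state_n); k2 = f(x_n + h, state_n + h·k1); state_{n+1} = state_n + (h/2)·(k1 + k2).
0.700000: (-0.900000, 1.450000)
  k1 = (1.433775, 1.305000)
  predictor → (-0.383841, 1.919800)
  k2 = (3.707211, 0.736898)
  → (0.025377, 1.817542)
(p(1.06), q(1.06)) ≈ (0.0254, 1.8175)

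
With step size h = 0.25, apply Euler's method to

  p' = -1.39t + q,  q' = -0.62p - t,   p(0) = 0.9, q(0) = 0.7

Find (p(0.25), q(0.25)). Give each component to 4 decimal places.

1.0750, 0.5605

Euler on (p,q): p_{n+1} = p_n + h·p', q_{n+1} = q_n + h·q'.
0.000000: (0.900000, 0.700000); f=(0.700000, -0.558000) → (1.075000, 0.560500)
(p(0.25), q(0.25)) ≈ (1.0750, 0.5605)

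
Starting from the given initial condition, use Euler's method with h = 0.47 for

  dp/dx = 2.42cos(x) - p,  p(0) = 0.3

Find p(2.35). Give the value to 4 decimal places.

Euler: p_{n+1} = p_n + h·f(x_n, p_n).
x=0.000000, p=0.300000: f=2.120000 → p ← 0.300000 + 0.47·2.120000 = 1.296400
x=0.470000, p=1.296400: f=0.861195 → p ← 1.296400 + 0.47·0.861195 = 1.701162
x=0.940000, p=1.701162: f=-0.273875 → p ← 1.701162 + 0.47·(-0.273875) = 1.572441
x=1.410000, p=1.572441: f=-1.184988 → p ← 1.572441 + 0.47·(-1.184988) = 1.015496
x=1.880000, p=1.015496: f=-1.751903 → p ← 1.015496 + 0.47·(-1.751903) = 0.192102
p(2.35) ≈ 0.1921

0.1921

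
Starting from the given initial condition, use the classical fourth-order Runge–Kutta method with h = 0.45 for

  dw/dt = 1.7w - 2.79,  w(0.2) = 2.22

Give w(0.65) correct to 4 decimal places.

RK4: k1 = f(t_n, w_n); k2 = f(t_n + h/2, w_n + (h/2)·k1); k3 = f(t_n + h/2, w_n + (h/2)·k2); k4 = f(t_n + h, w_n + h·k3); w_{n+1} = w_n + (h/6)·(k1 + 2k2 + 2k3 + k4).
t=0.200000, w=2.220000:
  k1 = f(0.200000, 2.220000) = 0.984000
  k2 = f(0.425000, 2.441400) = 1.360380
  k3 = f(0.425000, 2.526086) = 1.504345
  k4 = f(0.650000, 2.896955) = 2.134824
  w ← 2.220000 + (0.45/6)·(k1 + 2k2 + 2k3 + k4) = 2.883621
w(0.65) ≈ 2.8836

2.8836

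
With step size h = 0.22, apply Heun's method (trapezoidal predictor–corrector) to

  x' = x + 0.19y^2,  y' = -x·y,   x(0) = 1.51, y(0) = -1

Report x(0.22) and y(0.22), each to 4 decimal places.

Heun on (x,y): k1 = f(t_n, state_n); k2 = f(t_n + h, state_n + h·k1); state_{n+1} = state_n + (h/2)·(k1 + k2).
0.000000: (1.510000, -1.000000)
  k1 = (1.700000, 1.510000)
  predictor → (1.884000, -0.667800)
  k2 = (1.968732, 1.258135)
  → (1.913560, -0.695505)
(x(0.22), y(0.22)) ≈ (1.9136, -0.6955)

1.9136, -0.6955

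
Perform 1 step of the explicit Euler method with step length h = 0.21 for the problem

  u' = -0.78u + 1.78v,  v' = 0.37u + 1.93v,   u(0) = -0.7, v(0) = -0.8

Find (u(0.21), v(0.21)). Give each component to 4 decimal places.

Euler on (u,v): u_{n+1} = u_n + h·u', v_{n+1} = v_n + h·v'.
0.000000: (-0.700000, -0.800000); f=(-0.878000, -1.803000) → (-0.884380, -1.178630)
(u(0.21), v(0.21)) ≈ (-0.8844, -1.1786)

-0.8844, -1.1786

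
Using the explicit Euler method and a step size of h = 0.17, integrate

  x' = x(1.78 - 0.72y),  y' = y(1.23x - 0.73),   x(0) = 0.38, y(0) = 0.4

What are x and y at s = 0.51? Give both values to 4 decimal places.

Euler on (x,y): x_{n+1} = x_n + h·x', y_{n+1} = y_n + h·y'.
0.000000: (0.380000, 0.400000); f=(0.566960, -0.105040) → (0.476383, 0.382143)
0.170000: (0.476383, 0.382143); f=(0.716889, -0.055047) → (0.598254, 0.372785)
0.340000: (0.598254, 0.372785); f=(0.904318, 0.002182) → (0.751988, 0.373156)
(x(0.51), y(0.51)) ≈ (0.7520, 0.3732)

0.7520, 0.3732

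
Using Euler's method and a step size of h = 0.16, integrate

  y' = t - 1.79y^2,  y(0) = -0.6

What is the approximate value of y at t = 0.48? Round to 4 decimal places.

-0.9600

Euler: y_{n+1} = y_n + h·f(t_n, y_n).
t=0.000000, y=-0.600000: f=-0.644400 → y ← -0.600000 + 0.16·(-0.644400) = -0.703104
t=0.160000, y=-0.703104: f=-0.724896 → y ← -0.703104 + 0.16·(-0.724896) = -0.819087
t=0.320000, y=-0.819087: f=-0.880918 → y ← -0.819087 + 0.16·(-0.880918) = -0.960034
y(0.48) ≈ -0.9600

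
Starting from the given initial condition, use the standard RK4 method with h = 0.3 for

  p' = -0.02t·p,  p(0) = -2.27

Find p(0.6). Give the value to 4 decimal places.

-2.2618

RK4: k1 = f(t_n, p_n); k2 = f(t_n + h/2, p_n + (h/2)·k1); k3 = f(t_n + h/2, p_n + (h/2)·k2); k4 = f(t_n + h, p_n + h·k3); p_{n+1} = p_n + (h/6)·(k1 + 2k2 + 2k3 + k4).
t=0.000000, p=-2.270000:
  k1 = f(0.000000, -2.270000) = 0.000000
  k2 = f(0.150000, -2.270000) = 0.006810
  k3 = f(0.150000, -2.268979) = 0.006807
  k4 = f(0.300000, -2.267958) = 0.013608
  p ← -2.270000 + (0.3/6)·(k1 + 2k2 + 2k3 + k4) = -2.267958
t=0.300000, p=-2.267958:
  k1 = f(0.300000, -2.267958) = 0.013608
  k2 = f(0.450000, -2.265917) = 0.020393
  k3 = f(0.450000, -2.264899) = 0.020384
  k4 = f(0.600000, -2.261843) = 0.027142
  p ← -2.267958 + (0.3/6)·(k1 + 2k2 + 2k3 + k4) = -2.261843
p(0.6) ≈ -2.2618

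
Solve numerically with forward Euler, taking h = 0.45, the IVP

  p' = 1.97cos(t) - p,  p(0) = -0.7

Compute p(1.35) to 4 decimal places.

1.1418

Euler: p_{n+1} = p_n + h·f(t_n, p_n).
t=0.000000, p=-0.700000: f=2.670000 → p ← -0.700000 + 0.45·2.670000 = 0.501500
t=0.450000, p=0.501500: f=1.272381 → p ← 0.501500 + 0.45·1.272381 = 1.074071
t=0.900000, p=1.074071: f=0.150500 → p ← 1.074071 + 0.45·0.150500 = 1.141796
p(1.35) ≈ 1.1418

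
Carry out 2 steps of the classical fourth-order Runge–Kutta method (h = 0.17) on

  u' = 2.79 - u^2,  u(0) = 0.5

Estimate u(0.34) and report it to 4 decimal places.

1.1771

RK4: k1 = f(x_n, u_n); k2 = f(x_n + h/2, u_n + (h/2)·k1); k3 = f(x_n + h/2, u_n + (h/2)·k2); k4 = f(x_n + h, u_n + h·k3); u_{n+1} = u_n + (h/6)·(k1 + 2k2 + 2k3 + k4).
x=0.000000, u=0.500000:
  k1 = f(0.000000, 0.500000) = 2.540000
  k2 = f(0.085000, 0.715900) = 2.277487
  k3 = f(0.085000, 0.693586) = 2.308938
  k4 = f(0.170000, 0.892519) = 1.993409
  u ← 0.500000 + (0.17/6)·(k1 + 2k2 + 2k3 + k4) = 0.888344
x=0.170000, u=0.888344:
  k1 = f(0.170000, 0.888344) = 2.000845
  k2 = f(0.255000, 1.058416) = 1.669756
  k3 = f(0.255000, 1.030273) = 1.728537
  k4 = f(0.340000, 1.182195) = 1.392414
  u ← 0.888344 + (0.17/6)·(k1 + 2k2 + 2k3 + k4) = 1.177056
u(0.34) ≈ 1.1771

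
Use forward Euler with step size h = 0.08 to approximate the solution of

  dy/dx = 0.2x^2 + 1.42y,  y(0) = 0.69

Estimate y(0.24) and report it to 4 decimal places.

Euler: y_{n+1} = y_n + h·f(x_n, y_n).
x=0.000000, y=0.690000: f=0.979800 → y ← 0.690000 + 0.08·0.979800 = 0.768384
x=0.080000, y=0.768384: f=1.092385 → y ← 0.768384 + 0.08·1.092385 = 0.855775
x=0.160000, y=0.855775: f=1.220320 → y ← 0.855775 + 0.08·1.220320 = 0.953400
y(0.24) ≈ 0.9534

0.9534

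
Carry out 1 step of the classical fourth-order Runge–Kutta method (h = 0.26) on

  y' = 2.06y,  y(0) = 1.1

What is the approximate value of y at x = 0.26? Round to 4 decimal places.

1.8789

RK4: k1 = f(x_n, y_n); k2 = f(x_n + h/2, y_n + (h/2)·k1); k3 = f(x_n + h/2, y_n + (h/2)·k2); k4 = f(x_n + h, y_n + h·k3); y_{n+1} = y_n + (h/6)·(k1 + 2k2 + 2k3 + k4).
x=0.000000, y=1.100000:
  k1 = f(0.000000, 1.100000) = 2.266000
  k2 = f(0.130000, 1.394580) = 2.872835
  k3 = f(0.130000, 1.473469) = 3.035345
  k4 = f(0.260000, 1.889190) = 3.891731
  y ← 1.100000 + (0.26/6)·(k1 + 2k2 + 2k3 + k4) = 1.878877
y(0.26) ≈ 1.8789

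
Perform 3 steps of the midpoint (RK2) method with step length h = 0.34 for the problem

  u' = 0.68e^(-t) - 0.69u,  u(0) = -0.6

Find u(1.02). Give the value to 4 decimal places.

Midpoint: k1 = f(t_n, u_n); k2 = f(t_n + h/2, u_n + (h/2)·k1); u_{n+1} = u_n + h·k2.
t=0.000000, u=-0.600000:
  k1 = f(0.000000, -0.600000) = 1.094000
  k2 = f(0.170000, -0.414020) = 0.859366
  u ← -0.600000 + 0.34·0.859366 = -0.307816
t=0.340000, u=-0.307816:
  k1 = f(0.340000, -0.307816) = 0.696397
  k2 = f(0.510000, -0.189428) = 0.539042
  u ← -0.307816 + 0.34·0.539042 = -0.124541
t=0.680000, u=-0.124541:
  k1 = f(0.680000, -0.124541) = 0.430433
  k2 = f(0.850000, -0.051368) = 0.326086
  u ← -0.124541 + 0.34·0.326086 = -0.013672
u(1.02) ≈ -0.0137

-0.0137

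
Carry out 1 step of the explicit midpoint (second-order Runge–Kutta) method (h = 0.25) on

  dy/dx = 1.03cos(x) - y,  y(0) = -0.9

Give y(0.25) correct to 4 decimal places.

-0.4798

Midpoint: k1 = f(x_n, y_n); k2 = f(x_n + h/2, y_n + (h/2)·k1); y_{n+1} = y_n + h·k2.
x=0.000000, y=-0.900000:
  k1 = f(0.000000, -0.900000) = 1.930000
  k2 = f(0.125000, -0.658750) = 1.680714
  y ← -0.900000 + 0.25·1.680714 = -0.479822
y(0.25) ≈ -0.4798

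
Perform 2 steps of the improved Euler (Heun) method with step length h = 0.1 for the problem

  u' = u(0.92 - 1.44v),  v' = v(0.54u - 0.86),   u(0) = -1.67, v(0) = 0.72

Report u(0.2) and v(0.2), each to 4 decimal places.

-1.6867, 0.5075

Heun on (u,v): k1 = f(t_n, state_n); k2 = f(t_n + h, state_n + h·k1); state_{n+1} = state_n + (h/2)·(k1 + k2).
0.000000: (-1.670000, 0.720000)
  k1 = (0.195056, -1.268496)
  predictor → (-1.650494, 0.593150)
  k2 = (-0.108707, -1.038765)
  → (-1.665683, 0.604637)
0.100000: (-1.665683, 0.604637)
  k1 = (-0.082156, -1.063840)
  predictor → (-1.673898, 0.498253)
  k2 = (-0.338991, -0.878871)
  → (-1.686740, 0.507501)
(u(0.2), v(0.2)) ≈ (-1.6867, 0.5075)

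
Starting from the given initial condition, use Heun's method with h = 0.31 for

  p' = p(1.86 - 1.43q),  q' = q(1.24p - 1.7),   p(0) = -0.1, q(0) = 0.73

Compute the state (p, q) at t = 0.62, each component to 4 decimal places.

Heun on (p,q): k1 = f(t_n, state_n); k2 = f(t_n + h, state_n + h·k1); state_{n+1} = state_n + (h/2)·(k1 + k2).
0.000000: (-0.100000, 0.730000)
  k1 = (-0.081610, -1.331520)
  predictor → (-0.125299, 0.317229)
  k2 = (-0.176216, -0.588577)
  → (-0.139963, 0.432385)
0.310000: (-0.139963, 0.432385)
  k1 = (-0.173791, -0.810097)
  predictor → (-0.193838, 0.181255)
  k2 = (-0.310297, -0.351700)
  → (-0.214997, 0.252307)
(p(0.62), q(0.62)) ≈ (-0.2150, 0.2523)

-0.2150, 0.2523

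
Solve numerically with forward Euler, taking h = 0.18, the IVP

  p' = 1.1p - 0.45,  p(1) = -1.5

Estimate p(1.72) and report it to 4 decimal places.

Euler: p_{n+1} = p_n + h·f(s_n, p_n).
s=1.000000, p=-1.500000: f=-2.100000 → p ← -1.500000 + 0.18·(-2.100000) = -1.878000
s=1.180000, p=-1.878000: f=-2.515800 → p ← -1.878000 + 0.18·(-2.515800) = -2.330844
s=1.360000, p=-2.330844: f=-3.013928 → p ← -2.330844 + 0.18·(-3.013928) = -2.873351
s=1.540000, p=-2.873351: f=-3.610686 → p ← -2.873351 + 0.18·(-3.610686) = -3.523275
p(1.72) ≈ -3.5233

-3.5233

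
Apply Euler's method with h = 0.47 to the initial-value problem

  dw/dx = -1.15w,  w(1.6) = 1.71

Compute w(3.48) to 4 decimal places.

Euler: w_{n+1} = w_n + h·f(x_n, w_n).
x=1.600000, w=1.710000: f=-1.966500 → w ← 1.710000 + 0.47·(-1.966500) = 0.785745
x=2.070000, w=0.785745: f=-0.903607 → w ← 0.785745 + 0.47·(-0.903607) = 0.361050
x=2.540000, w=0.361050: f=-0.415207 → w ← 0.361050 + 0.47·(-0.415207) = 0.165902
x=3.010000, w=0.165902: f=-0.190788 → w ← 0.165902 + 0.47·(-0.190788) = 0.076232
w(3.48) ≈ 0.0762

0.0762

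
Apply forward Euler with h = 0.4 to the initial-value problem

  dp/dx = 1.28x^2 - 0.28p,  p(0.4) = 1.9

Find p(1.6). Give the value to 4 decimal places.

2.4233

Euler: p_{n+1} = p_n + h·f(x_n, p_n).
x=0.400000, p=1.900000: f=-0.327200 → p ← 1.900000 + 0.4·(-0.327200) = 1.769120
x=0.800000, p=1.769120: f=0.323846 → p ← 1.769120 + 0.4·0.323846 = 1.898659
x=1.200000, p=1.898659: f=1.311576 → p ← 1.898659 + 0.4·1.311576 = 2.423289
p(1.6) ≈ 2.4233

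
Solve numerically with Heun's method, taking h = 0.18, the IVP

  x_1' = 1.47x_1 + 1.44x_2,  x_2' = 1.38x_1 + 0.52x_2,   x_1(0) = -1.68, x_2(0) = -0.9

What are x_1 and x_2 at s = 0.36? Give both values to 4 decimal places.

-3.8074, -2.4415

Heun on (x_1,x_2): k1 = f(s_n, state_n); k2 = f(s_n + h, state_n + h·k1); state_{n+1} = state_n + (h/2)·(k1 + k2).
0.000000: (-1.680000, -0.900000)
  k1 = (-3.765600, -2.786400)
  predictor → (-2.357808, -1.401552)
  k2 = (-5.484213, -3.982582)
  → (-2.512483, -1.509208)
0.180000: (-2.512483, -1.509208)
  k1 = (-5.866610, -4.252015)
  predictor → (-3.568473, -2.274571)
  k2 = (-8.521038, -6.107270)
  → (-3.807371, -2.441544)
(x_1(0.36), x_2(0.36)) ≈ (-3.8074, -2.4415)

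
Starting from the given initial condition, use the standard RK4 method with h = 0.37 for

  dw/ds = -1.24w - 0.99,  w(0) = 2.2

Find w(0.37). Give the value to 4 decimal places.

1.0972

RK4: k1 = f(s_n, w_n); k2 = f(s_n + h/2, w_n + (h/2)·k1); k3 = f(s_n + h/2, w_n + (h/2)·k2); k4 = f(s_n + h, w_n + h·k3); w_{n+1} = w_n + (h/6)·(k1 + 2k2 + 2k3 + k4).
s=0.000000, w=2.200000:
  k1 = f(0.000000, 2.200000) = -3.718000
  k2 = f(0.185000, 1.512170) = -2.865091
  k3 = f(0.185000, 1.669958) = -3.060748
  k4 = f(0.370000, 1.067523) = -2.313729
  w ← 2.200000 + (0.37/6)·(k1 + 2k2 + 2k3 + k4) = 1.097190
w(0.37) ≈ 1.0972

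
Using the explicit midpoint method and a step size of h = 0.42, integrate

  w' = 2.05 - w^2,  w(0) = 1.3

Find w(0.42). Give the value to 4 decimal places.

Midpoint: k1 = f(s_n, w_n); k2 = f(s_n + h/2, w_n + (h/2)·k1); w_{n+1} = w_n + h·k2.
s=0.000000, w=1.300000:
  k1 = f(0.000000, 1.300000) = 0.360000
  k2 = f(0.210000, 1.375600) = 0.157725
  w ← 1.300000 + 0.42·0.157725 = 1.366244
w(0.42) ≈ 1.3662

1.3662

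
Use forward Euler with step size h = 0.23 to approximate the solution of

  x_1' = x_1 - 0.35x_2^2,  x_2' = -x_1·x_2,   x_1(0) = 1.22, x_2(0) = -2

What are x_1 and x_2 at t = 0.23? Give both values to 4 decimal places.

1.1786, -1.4388

Euler on (x_1,x_2): x_1_{n+1} = x_1_n + h·x_1', x_2_{n+1} = x_2_n + h·x_2'.
0.000000: (1.220000, -2.000000); f=(-0.180000, 2.440000) → (1.178600, -1.438800)
(x_1(0.23), x_2(0.23)) ≈ (1.1786, -1.4388)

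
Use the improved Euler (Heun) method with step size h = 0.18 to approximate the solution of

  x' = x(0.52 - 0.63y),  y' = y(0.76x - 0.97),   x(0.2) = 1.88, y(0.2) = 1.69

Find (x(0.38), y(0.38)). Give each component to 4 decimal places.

1.6913, 1.8123

Heun on (x,y): k1 = f(t_n, state_n); k2 = f(t_n + h, state_n + h·k1); state_{n+1} = state_n + (h/2)·(k1 + k2).
0.200000: (1.880000, 1.690000)
  k1 = (-1.024036, 0.775372)
  predictor → (1.695674, 1.829567)
  k2 = (-1.072729, 0.583105)
  → (1.691291, 1.812263)
(x(0.38), y(0.38)) ≈ (1.6913, 1.8123)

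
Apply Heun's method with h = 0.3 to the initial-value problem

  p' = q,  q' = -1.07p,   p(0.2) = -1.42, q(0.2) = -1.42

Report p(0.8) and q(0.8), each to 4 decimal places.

Heun on (p,q): k1 = f(s_n, state_n); k2 = f(s_n + h, state_n + h·k1); state_{n+1} = state_n + (h/2)·(k1 + k2).
0.200000: (-1.420000, -1.420000)
  k1 = (-1.420000, 1.519400)
  predictor → (-1.846000, -0.964180)
  k2 = (-0.964180, 1.975220)
  → (-1.777627, -0.895807)
0.500000: (-1.777627, -0.895807)
  k1 = (-0.895807, 1.902061)
  predictor → (-2.046369, -0.325189)
  k2 = (-0.325189, 2.189615)
  → (-1.960776, -0.282056)
(p(0.8), q(0.8)) ≈ (-1.9608, -0.2821)

-1.9608, -0.2821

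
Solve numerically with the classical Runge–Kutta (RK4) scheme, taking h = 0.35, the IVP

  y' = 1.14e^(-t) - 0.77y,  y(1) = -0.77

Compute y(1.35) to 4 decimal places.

-0.4804

RK4: k1 = f(t_n, y_n); k2 = f(t_n + h/2, y_n + (h/2)·k1); k3 = f(t_n + h/2, y_n + (h/2)·k2); k4 = f(t_n + h, y_n + h·k3); y_{n+1} = y_n + (h/6)·(k1 + 2k2 + 2k3 + k4).
t=1.000000, y=-0.770000:
  k1 = f(1.000000, -0.770000) = 1.012283
  k2 = f(1.175000, -0.592851) = 0.808549
  k3 = f(1.175000, -0.628504) = 0.836002
  k4 = f(1.350000, -0.477399) = 0.663131
  y ← -0.770000 + (0.35/6)·(k1 + 2k2 + 2k3 + k4) = -0.480403
y(1.35) ≈ -0.4804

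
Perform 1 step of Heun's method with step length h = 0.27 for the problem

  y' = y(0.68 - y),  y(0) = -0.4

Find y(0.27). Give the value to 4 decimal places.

-0.5418

Heun: k1 = f(t_n, y_n); k2 = f(t_n + h, y_n + h·k1); y_{n+1} = y_n + (h/2)·(k1 + k2).
t=0.000000, y=-0.400000:
  k1 = f(0.000000, -0.400000) = -0.432000
  k2 = f(0.270000, -0.516640) = -0.618232
  y ← -0.400000 + (0.27/2)·(-0.432000 + (-0.618232)) = -0.541781
y(0.27) ≈ -0.5418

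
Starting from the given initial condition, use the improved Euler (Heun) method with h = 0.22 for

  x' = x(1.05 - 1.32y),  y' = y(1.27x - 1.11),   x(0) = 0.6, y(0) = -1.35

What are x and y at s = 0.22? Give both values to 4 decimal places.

1.0757, -1.3157

Heun on (x,y): k1 = f(s_n, state_n); k2 = f(s_n + h, state_n + h·k1); state_{n+1} = state_n + (h/2)·(k1 + k2).
0.000000: (0.600000, -1.350000)
  k1 = (1.699200, 0.469800)
  predictor → (0.973824, -1.246644)
  k2 = (2.625011, -0.158020)
  → (1.075663, -1.315704)
(x(0.22), y(0.22)) ≈ (1.0757, -1.3157)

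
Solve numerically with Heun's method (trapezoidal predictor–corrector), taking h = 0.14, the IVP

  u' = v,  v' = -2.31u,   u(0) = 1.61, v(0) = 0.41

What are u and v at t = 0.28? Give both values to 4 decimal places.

Heun on (u,v): k1 = f(t_n, state_n); k2 = f(t_n + h, state_n + h·k1); state_{n+1} = state_n + (h/2)·(k1 + k2).
0.000000: (1.610000, 0.410000)
  k1 = (0.410000, -3.719100)
  predictor → (1.667400, -0.110674)
  k2 = (-0.110674, -3.851694)
  → (1.630953, -0.119956)
0.140000: (1.630953, -0.119956)
  k1 = (-0.119956, -3.767501)
  predictor → (1.614159, -0.647406)
  k2 = (-0.647406, -3.728707)
  → (1.577238, -0.644690)
(u(0.28), v(0.28)) ≈ (1.5772, -0.6447)

1.5772, -0.6447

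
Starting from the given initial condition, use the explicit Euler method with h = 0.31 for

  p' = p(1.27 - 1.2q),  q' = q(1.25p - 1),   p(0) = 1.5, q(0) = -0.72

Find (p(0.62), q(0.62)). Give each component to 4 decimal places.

4.3221, -1.5155

Euler on (p,q): p_{n+1} = p_n + h·p', q_{n+1} = q_n + h·q'.
0.000000: (1.500000, -0.720000); f=(3.201000, -0.630000) → (2.492310, -0.915300)
0.310000: (2.492310, -0.915300); f=(5.902687, -1.936214) → (4.322143, -1.515526)
(p(0.62), q(0.62)) ≈ (4.3221, -1.5155)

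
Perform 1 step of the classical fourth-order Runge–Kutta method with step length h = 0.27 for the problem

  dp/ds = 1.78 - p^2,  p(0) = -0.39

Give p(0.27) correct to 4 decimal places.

0.0787

RK4: k1 = f(s_n, p_n); k2 = f(s_n + h/2, p_n + (h/2)·k1); k3 = f(s_n + h/2, p_n + (h/2)·k2); k4 = f(s_n + h, p_n + h·k3); p_{n+1} = p_n + (h/6)·(k1 + 2k2 + 2k3 + k4).
s=0.000000, p=-0.390000:
  k1 = f(0.000000, -0.390000) = 1.627900
  k2 = f(0.135000, -0.170234) = 1.751021
  k3 = f(0.135000, -0.153612) = 1.756403
  k4 = f(0.270000, 0.084229) = 1.772905
  p ← -0.390000 + (0.27/6)·(k1 + 2k2 + 2k3 + k4) = 0.078704
p(0.27) ≈ 0.0787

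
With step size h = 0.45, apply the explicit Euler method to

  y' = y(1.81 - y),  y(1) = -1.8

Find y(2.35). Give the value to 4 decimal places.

Euler: y_{n+1} = y_n + h·f(x_n, y_n).
x=1.000000, y=-1.800000: f=-6.498000 → y ← -1.800000 + 0.45·(-6.498000) = -4.724100
x=1.450000, y=-4.724100: f=-30.867742 → y ← -4.724100 + 0.45·(-30.867742) = -18.614584
x=1.900000, y=-18.614584: f=-380.195127 → y ← -18.614584 + 0.45·(-380.195127) = -189.702391
y(2.35) ≈ -189.7024

-189.7024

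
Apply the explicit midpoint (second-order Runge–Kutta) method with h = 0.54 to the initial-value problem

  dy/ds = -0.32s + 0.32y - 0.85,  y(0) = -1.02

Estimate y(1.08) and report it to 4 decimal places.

Midpoint: k1 = f(s_n, y_n); k2 = f(s_n + h/2, y_n + (h/2)·k1); y_{n+1} = y_n + h·k2.
s=0.000000, y=-1.020000:
  k1 = f(0.000000, -1.020000) = -1.176400
  k2 = f(0.270000, -1.337628) = -1.364441
  y ← -1.020000 + 0.54·(-1.364441) = -1.756798
s=0.540000, y=-1.756798:
  k1 = f(0.540000, -1.756798) = -1.584975
  k2 = f(0.810000, -2.184741) = -1.808317
  y ← -1.756798 + 0.54·(-1.808317) = -2.733289
y(1.08) ≈ -2.7333

-2.7333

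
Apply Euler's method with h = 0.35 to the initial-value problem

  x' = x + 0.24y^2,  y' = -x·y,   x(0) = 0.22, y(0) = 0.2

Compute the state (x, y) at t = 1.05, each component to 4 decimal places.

0.5536, 0.1416

Euler on (x,y): x_{n+1} = x_n + h·x', y_{n+1} = y_n + h·y'.
0.000000: (0.220000, 0.200000); f=(0.229600, -0.044000) → (0.300360, 0.184600)
0.350000: (0.300360, 0.184600); f=(0.308539, -0.055446) → (0.408348, 0.165194)
0.700000: (0.408348, 0.165194); f=(0.414898, -0.067457) → (0.553563, 0.141584)
(x(1.05), y(1.05)) ≈ (0.5536, 0.1416)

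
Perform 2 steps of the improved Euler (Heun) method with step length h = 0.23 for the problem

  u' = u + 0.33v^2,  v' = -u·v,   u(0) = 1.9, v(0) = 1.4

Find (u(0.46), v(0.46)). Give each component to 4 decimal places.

Heun on (u,v): k1 = f(s_n, state_n); k2 = f(s_n + h, state_n + h·k1); state_{n+1} = state_n + (h/2)·(k1 + k2).
0.000000: (1.900000, 1.400000)
  k1 = (2.546800, -2.660000)
  predictor → (2.485764, 0.788200)
  k2 = (2.690780, -1.959279)
  → (2.502322, 0.868783)
0.230000: (2.502322, 0.868783)
  k1 = (2.751400, -2.173974)
  predictor → (3.135144, 0.368769)
  k2 = (3.180021, -1.156143)
  → (3.184435, 0.485819)
(u(0.46), v(0.46)) ≈ (3.1844, 0.4858)

3.1844, 0.4858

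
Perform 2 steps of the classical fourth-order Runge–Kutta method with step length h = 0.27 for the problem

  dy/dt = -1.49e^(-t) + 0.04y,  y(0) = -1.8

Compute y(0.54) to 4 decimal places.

-2.4684

RK4: k1 = f(t_n, y_n); k2 = f(t_n + h/2, y_n + (h/2)·k1); k3 = f(t_n + h/2, y_n + (h/2)·k2); k4 = f(t_n + h, y_n + h·k3); y_{n+1} = y_n + (h/6)·(k1 + 2k2 + 2k3 + k4).
t=0.000000, y=-1.800000:
  k1 = f(0.000000, -1.800000) = -1.562000
  k2 = f(0.135000, -2.010870) = -1.382272
  k3 = f(0.135000, -1.986607) = -1.381301
  k4 = f(0.270000, -2.172951) = -1.224353
  y ← -1.800000 + (0.27/6)·(k1 + 2k2 + 2k3 + k4) = -2.174107
t=0.270000, y=-2.174107:
  k1 = f(0.270000, -2.174107) = -1.224400
  k2 = f(0.405000, -2.339401) = -1.087372
  k3 = f(0.405000, -2.320903) = -1.086632
  k4 = f(0.540000, -2.467498) = -0.966995
  y ← -2.174107 + (0.27/6)·(k1 + 2k2 + 2k3 + k4) = -2.468380
y(0.54) ≈ -2.4684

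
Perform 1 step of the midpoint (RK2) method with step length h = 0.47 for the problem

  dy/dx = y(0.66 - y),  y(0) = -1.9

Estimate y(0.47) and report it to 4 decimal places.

Midpoint: k1 = f(x_n, y_n); k2 = f(x_n + h/2, y_n + (h/2)·k1); y_{n+1} = y_n + h·k2.
x=0.000000, y=-1.900000:
  k1 = f(0.000000, -1.900000) = -4.864000
  k2 = f(0.235000, -3.043040) = -11.268499
  y ← -1.900000 + 0.47·(-11.268499) = -7.196194
y(0.47) ≈ -7.1962

-7.1962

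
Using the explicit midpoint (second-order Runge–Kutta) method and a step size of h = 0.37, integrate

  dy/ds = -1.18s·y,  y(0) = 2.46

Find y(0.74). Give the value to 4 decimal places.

1.7576

Midpoint: k1 = f(s_n, y_n); k2 = f(s_n + h/2, y_n + (h/2)·k1); y_{n+1} = y_n + h·k2.
s=0.000000, y=2.460000:
  k1 = f(0.000000, 2.460000) = 0.000000
  k2 = f(0.185000, 2.460000) = -0.537018
  y ← 2.460000 + 0.37·(-0.537018) = 2.261303
s=0.370000, y=2.261303:
  k1 = f(0.370000, 2.261303) = -0.987285
  k2 = f(0.555000, 2.078656) = -1.361312
  y ← 2.261303 + 0.37·(-1.361312) = 1.757618
y(0.74) ≈ 1.7576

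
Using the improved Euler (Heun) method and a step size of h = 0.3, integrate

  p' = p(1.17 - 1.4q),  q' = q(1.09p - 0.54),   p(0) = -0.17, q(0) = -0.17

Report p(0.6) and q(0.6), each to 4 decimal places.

Heun on (p,q): k1 = f(t_n, state_n); k2 = f(t_n + h, state_n + h·k1); state_{n+1} = state_n + (h/2)·(k1 + k2).
0.000000: (-0.170000, -0.170000)
  k1 = (-0.239360, 0.123301)
  predictor → (-0.241808, -0.133010)
  k2 = (-0.327943, 0.106883)
  → (-0.255095, -0.135472)
0.300000: (-0.255095, -0.135472)
  k1 = (-0.346844, 0.110824)
  predictor → (-0.359149, -0.102225)
  k2 = (-0.471603, 0.095220)
  → (-0.377863, -0.104566)
(p(0.6), q(0.6)) ≈ (-0.3779, -0.1046)

-0.3779, -0.1046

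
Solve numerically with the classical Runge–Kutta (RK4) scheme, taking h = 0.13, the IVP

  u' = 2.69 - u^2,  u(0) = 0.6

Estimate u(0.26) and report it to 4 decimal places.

RK4: k1 = f(s_n, u_n); k2 = f(s_n + h/2, u_n + (h/2)·k1); k3 = f(s_n + h/2, u_n + (h/2)·k2); k4 = f(s_n + h, u_n + h·k3); u_{n+1} = u_n + (h/6)·(k1 + 2k2 + 2k3 + k4).
s=0.000000, u=0.600000:
  k1 = f(0.000000, 0.600000) = 2.330000
  k2 = f(0.065000, 0.751450) = 2.125323
  k3 = f(0.065000, 0.738146) = 2.145140
  k4 = f(0.130000, 0.878868) = 1.917591
  u ← 0.600000 + (0.13/6)·(k1 + 2k2 + 2k3 + k4) = 0.877085
s=0.130000, u=0.877085:
  k1 = f(0.130000, 0.877085) = 1.920723
  k2 = f(0.195000, 1.001932) = 1.686133
  k3 = f(0.195000, 0.986683) = 1.716456
  k4 = f(0.260000, 1.100224) = 1.479507
  u ← 0.877085 + (0.13/6)·(k1 + 2k2 + 2k3 + k4) = 1.098202
u(0.26) ≈ 1.0982

1.0982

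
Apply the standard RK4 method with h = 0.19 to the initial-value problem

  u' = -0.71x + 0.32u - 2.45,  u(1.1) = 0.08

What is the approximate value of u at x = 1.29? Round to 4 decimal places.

RK4: k1 = f(x_n, u_n); k2 = f(x_n + h/2, u_n + (h/2)·k1); k3 = f(x_n + h/2, u_n + (h/2)·k2); k4 = f(x_n + h, u_n + h·k3); u_{n+1} = u_n + (h/6)·(k1 + 2k2 + 2k3 + k4).
x=1.100000, u=0.080000:
  k1 = f(1.100000, 0.080000) = -3.205400
  k2 = f(1.195000, -0.224513) = -3.370294
  k3 = f(1.195000, -0.240178) = -3.375307
  k4 = f(1.290000, -0.561308) = -3.545519
  u ← 0.080000 + (0.19/6)·(k1 + 2k2 + 2k3 + k4) = -0.561000
u(1.29) ≈ -0.5610

-0.5610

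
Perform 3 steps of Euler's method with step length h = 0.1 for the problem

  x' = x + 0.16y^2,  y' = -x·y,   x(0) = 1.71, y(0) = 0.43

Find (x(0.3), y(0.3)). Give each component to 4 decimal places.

2.2832, 0.2293

Euler on (x,y): x_{n+1} = x_n + h·x', y_{n+1} = y_n + h·y'.
0.000000: (1.710000, 0.430000); f=(1.739584, -0.735300) → (1.883958, 0.356470)
0.100000: (1.883958, 0.356470); f=(1.904290, -0.671575) → (2.074387, 0.289313)
0.200000: (2.074387, 0.289313); f=(2.087780, -0.600146) → (2.283165, 0.229298)
(x(0.3), y(0.3)) ≈ (2.2832, 0.2293)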